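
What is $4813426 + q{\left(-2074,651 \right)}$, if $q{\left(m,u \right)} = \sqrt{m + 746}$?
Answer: $4813426 + 4 i \sqrt{83} \approx 4.8134 \cdot 10^{6} + 36.442 i$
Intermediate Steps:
$q{\left(m,u \right)} = \sqrt{746 + m}$
$4813426 + q{\left(-2074,651 \right)} = 4813426 + \sqrt{746 - 2074} = 4813426 + \sqrt{-1328} = 4813426 + 4 i \sqrt{83}$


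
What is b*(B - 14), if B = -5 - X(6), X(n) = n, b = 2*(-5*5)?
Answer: 1250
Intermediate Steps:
b = -50 (b = 2*(-25) = -50)
B = -11 (B = -5 - 1*6 = -5 - 6 = -11)
b*(B - 14) = -50*(-11 - 14) = -50*(-25) = 1250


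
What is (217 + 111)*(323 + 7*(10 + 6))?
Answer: 142680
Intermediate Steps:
(217 + 111)*(323 + 7*(10 + 6)) = 328*(323 + 7*16) = 328*(323 + 112) = 328*435 = 142680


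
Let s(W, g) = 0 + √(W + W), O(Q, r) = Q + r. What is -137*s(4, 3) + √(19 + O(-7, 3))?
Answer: √15 - 274*√2 ≈ -383.62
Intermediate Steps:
s(W, g) = √2*√W (s(W, g) = 0 + √(2*W) = 0 + √2*√W = √2*√W)
-137*s(4, 3) + √(19 + O(-7, 3)) = -137*√2*√4 + √(19 + (-7 + 3)) = -137*√2*2 + √(19 - 4) = -274*√2 + √15 = √15 - 274*√2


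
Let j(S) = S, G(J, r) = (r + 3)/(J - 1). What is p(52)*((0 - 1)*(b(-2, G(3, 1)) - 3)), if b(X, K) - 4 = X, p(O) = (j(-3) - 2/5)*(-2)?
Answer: 34/5 ≈ 6.8000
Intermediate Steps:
G(J, r) = (3 + r)/(-1 + J)
p(O) = 34/5 (p(O) = (-3 - 2/5)*(-2) = -17/5*(-2) = 34/5)
b(X, K) = 4 + X
p(52)*((0 - 1)*(b(-2, G(3, 1)) - 3)) = 34*((0 - 1)*((4 - 2) - 3))/5 = 34*(-(2 - 3))/5 = 34*(-1*(-1))/5 = (34/5)*1 = 34/5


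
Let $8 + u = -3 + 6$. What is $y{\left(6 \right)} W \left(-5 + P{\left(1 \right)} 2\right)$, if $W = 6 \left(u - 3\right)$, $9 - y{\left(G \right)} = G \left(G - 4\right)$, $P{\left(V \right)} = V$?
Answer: $-432$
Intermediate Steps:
$u = -5$ ($u = -8 + \left(-3 + 6\right) = -8 + 3 = -5$)
$y{\left(G \right)} = 9 - G \left(-4 + G\right)$ ($y{\left(G \right)} = 9 - G \left(G - 4\right) = 9 - G \left(-4 + G\right)$)
$W = -48$ ($W = 6 \left(-5 - 3\right) = 6 \left(-8\right) = -48$)
$y{\left(6 \right)} W \left(-5 + P{\left(1 \right)} 2\right) = \left(9 - 6^{2} + 4 \cdot 6\right) \left(-48\right) \left(-5 + 1 \cdot 2\right) = \left(9 - 36 + 24\right) \left(-48\right) \left(-5 + 2\right) = \left(9 - 36 + 24\right) \left(-48\right) \left(-3\right) = \left(-3\right) \left(-48\right) \left(-3\right) = 144 \left(-3\right) = -432$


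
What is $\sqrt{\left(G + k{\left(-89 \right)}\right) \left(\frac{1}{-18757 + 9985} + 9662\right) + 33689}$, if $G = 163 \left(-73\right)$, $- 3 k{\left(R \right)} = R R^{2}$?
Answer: $\frac{\sqrt{10366507837075415}}{2193} \approx 46428.0$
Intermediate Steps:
$k{\left(R \right)} = - \frac{R^{3}}{3}$ ($k{\left(R \right)} = - \frac{R R^{2}}{3} = - \frac{R^{3}}{3}$)
$G = -11899$
$\sqrt{\left(G + k{\left(-89 \right)}\right) \left(\frac{1}{-18757 + 9985} + 9662\right) + 33689} = \sqrt{\left(-11899 - \frac{\left(-89\right)^{3}}{3}\right) \left(\frac{1}{-18757 + 9985} + 9662\right) + 33689} = \sqrt{\left(-11899 - - \frac{704969}{3}\right) \left(\frac{1}{-8772} + 9662\right) + 33689} = \sqrt{\left(-11899 + \frac{704969}{3}\right) \left(- \frac{1}{8772} + 9662\right) + 33689} = \sqrt{\frac{669272}{3} \cdot \frac{84755063}{8772} + 33689} = \sqrt{\frac{14181047631034}{6579} + 33689} = \sqrt{\frac{14181269270965}{6579}} = \frac{\sqrt{10366507837075415}}{2193}$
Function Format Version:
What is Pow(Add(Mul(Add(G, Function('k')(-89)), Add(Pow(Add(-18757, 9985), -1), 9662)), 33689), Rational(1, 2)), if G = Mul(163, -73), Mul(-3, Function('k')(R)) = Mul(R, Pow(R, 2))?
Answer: Mul(Rational(1, 2193), Pow(10366507837075415, Rational(1, 2))) ≈ 46428.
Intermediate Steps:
Function('k')(R) = Mul(Rational(-1, 3), Pow(R, 3)) (Function('k')(R) = Mul(Rational(-1, 3), Mul(R, Pow(R, 2))) = Mul(Rational(-1, 3), Pow(R, 3)))
G = -11899
Pow(Add(Mul(Add(G, Function('k')(-89)), Add(Pow(Add(-18757, 9985), -1), 9662)), 33689), Rational(1, 2)) = Pow(Add(Mul(Add(-11899, Mul(Rational(-1, 3), Pow(-89, 3))), Add(Pow(Add(-18757, 9985), -1), 9662)), 33689), Rational(1, 2)) = Pow(Add(Mul(Add(-11899, Mul(Rational(-1, 3), -704969)), Add(Pow(-8772, -1), 9662)), 33689), Rational(1, 2)) = Pow(Add(Mul(Add(-11899, Rational(704969, 3)), Add(Rational(-1, 8772), 9662)), 33689), Rational(1, 2)) = Pow(Add(Mul(Rational(669272, 3), Rational(84755063, 8772)), 33689), Rational(1, 2)) = Pow(Add(Rational(14181047631034, 6579), 33689), Rational(1, 2)) = Pow(Rational(14181269270965, 6579), Rational(1, 2)) = Mul(Rational(1, 2193), Pow(10366507837075415, Rational(1, 2)))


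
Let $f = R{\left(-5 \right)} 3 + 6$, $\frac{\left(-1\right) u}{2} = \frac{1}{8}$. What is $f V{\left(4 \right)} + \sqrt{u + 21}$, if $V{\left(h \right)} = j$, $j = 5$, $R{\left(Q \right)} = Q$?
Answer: $-45 + \frac{\sqrt{83}}{2} \approx -40.445$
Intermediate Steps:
$u = - \frac{1}{4}$ ($u = - \frac{2}{8} = \left(-2\right) \frac{1}{8} = - \frac{1}{4} \approx -0.25$)
$V{\left(h \right)} = 5$
$f = -9$ ($f = \left(-5\right) 3 + 6 = -15 + 6 = -9$)
$f V{\left(4 \right)} + \sqrt{u + 21} = \left(-9\right) 5 + \sqrt{- \frac{1}{4} + 21} = -45 + \sqrt{\frac{83}{4}} = -45 + \frac{\sqrt{83}}{2}$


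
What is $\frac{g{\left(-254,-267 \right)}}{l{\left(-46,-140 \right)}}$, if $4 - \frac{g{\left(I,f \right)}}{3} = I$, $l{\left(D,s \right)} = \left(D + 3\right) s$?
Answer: $\frac{9}{70} \approx 0.12857$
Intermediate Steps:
$l{\left(D,s \right)} = s \left(3 + D\right)$ ($l{\left(D,s \right)} = \left(3 + D\right) s = s \left(3 + D\right)$)
$g{\left(I,f \right)} = 12 - 3 I$
$\frac{g{\left(-254,-267 \right)}}{l{\left(-46,-140 \right)}} = \frac{12 - -762}{\left(-140\right) \left(3 - 46\right)} = \frac{12 + 762}{\left(-140\right) \left(-43\right)} = \frac{774}{6020} = 774 \cdot \frac{1}{6020} = \frac{9}{70}$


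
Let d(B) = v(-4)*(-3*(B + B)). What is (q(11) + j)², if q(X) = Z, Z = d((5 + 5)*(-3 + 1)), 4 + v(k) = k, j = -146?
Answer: 1223236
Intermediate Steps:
v(k) = -4 + k
d(B) = 48*B (d(B) = (-4 - 4)*(-3*(B + B)) = -(-24)*2*B = -(-48)*B = 48*B)
Z = -960 (Z = 48*((5 + 5)*(-3 + 1)) = 48*(10*(-2)) = 48*(-20) = -960)
q(X) = -960
(q(11) + j)² = (-960 - 146)² = (-1106)² = 1223236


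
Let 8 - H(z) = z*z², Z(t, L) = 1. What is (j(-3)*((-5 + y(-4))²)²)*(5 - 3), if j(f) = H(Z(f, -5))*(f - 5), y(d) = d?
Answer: -734832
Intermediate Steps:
H(z) = 8 - z³ (H(z) = 8 - z*z² = 8 - z³)
j(f) = -35 + 7*f (j(f) = (8 - 1*1³)*(f - 5) = (8 - 1*1)*(-5 + f) = (8 - 1)*(-5 + f) = 7*(-5 + f) = -35 + 7*f)
(j(-3)*((-5 + y(-4))²)²)*(5 - 3) = ((-35 + 7*(-3))*((-5 - 4)²)²)*(5 - 3) = ((-35 - 21)*((-9)²)²)*2 = -56*81²*2 = -56*6561*2 = -367416*2 = -734832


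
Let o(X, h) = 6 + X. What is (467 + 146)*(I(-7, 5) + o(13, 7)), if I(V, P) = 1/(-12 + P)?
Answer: 80916/7 ≈ 11559.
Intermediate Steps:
(467 + 146)*(I(-7, 5) + o(13, 7)) = (467 + 146)*(1/(-12 + 5) + (6 + 13)) = 613*(1/(-7) + 19) = 613*(-⅐ + 19) = 613*(132/7) = 80916/7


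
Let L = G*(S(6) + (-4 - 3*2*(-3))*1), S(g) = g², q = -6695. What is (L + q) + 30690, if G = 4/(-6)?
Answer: 71885/3 ≈ 23962.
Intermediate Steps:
G = -⅔ (G = 4*(-⅙) = -⅔ ≈ -0.66667)
L = -100/3 (L = -2*(6² + (-4 - 3*2*(-3))*1)/3 = -2*(36 + (-4 - 6*(-3))*1)/3 = -2*(36 + (-4 + 18)*1)/3 = -2*(36 + 14*1)/3 = -2*(36 + 14)/3 = -⅔*50 = -100/3 ≈ -33.333)
(L + q) + 30690 = (-100/3 - 6695) + 30690 = -20185/3 + 30690 = 71885/3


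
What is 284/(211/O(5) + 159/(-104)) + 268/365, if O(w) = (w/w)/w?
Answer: 40142988/39989765 ≈ 1.0038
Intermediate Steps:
O(w) = 1/w
284/(211/O(5) + 159/(-104)) + 268/365 = 284/(211/(1/5) + 159/(-104)) + 268/365 = 284/(211/(⅕) + 159*(-1/104)) + 268*(1/365) = 284/(211*5 - 159/104) + 268/365 = 284/(1055 - 159/104) + 268/365 = 284/(109561/104) + 268/365 = 284*(104/109561) + 268/365 = 29536/109561 + 268/365 = 40142988/39989765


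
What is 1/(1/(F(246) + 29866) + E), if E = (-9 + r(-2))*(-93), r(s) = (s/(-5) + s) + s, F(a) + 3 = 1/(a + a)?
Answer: 73462985/86083928283 ≈ 0.00085339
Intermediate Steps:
F(a) = -3 + 1/(2*a) (F(a) = -3 + 1/(a + a) = -3 + 1/(2*a))
r(s) = 9*s/5 (r(s) = (s*(-⅕) + s) + s = (-s/5 + s) + s = 4*s/5 + s = 9*s/5)
E = 5859/5 (E = (-9 + (9/5)*(-2))*(-93) = (-9 - 18/5)*(-93) = -63/5*(-93) = 5859/5 ≈ 1171.8)
1/(1/(F(246) + 29866) + E) = 1/(1/((-3 + (½)/246) + 29866) + 5859/5) = 1/(1/((-3 + (½)*(1/246)) + 29866) + 5859/5) = 1/(1/((-3 + 1/492) + 29866) + 5859/5) = 1/(1/(-1475/492 + 29866) + 5859/5) = 1/(1/(14692597/492) + 5859/5) = 1/(492/14692597 + 5859/5) = 1/(86083928283/73462985) = 73462985/86083928283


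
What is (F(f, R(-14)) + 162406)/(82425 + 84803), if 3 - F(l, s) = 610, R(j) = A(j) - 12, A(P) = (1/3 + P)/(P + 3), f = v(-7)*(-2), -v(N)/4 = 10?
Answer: 161799/167228 ≈ 0.96754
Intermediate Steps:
v(N) = -40 (v(N) = -4*10 = -40)
f = 80 (f = -40*(-2) = 80)
A(P) = (1/3 + P)/(3 + P)
R(j) = -12 + (1/3 + j)/(3 + j) (R(j) = (1/3 + j)/(3 + j) - 12 = -12 + (1/3 + j)/(3 + j))
F(l, s) = -607 (F(l, s) = 3 - 1*610 = 3 - 610 = -607)
(F(f, R(-14)) + 162406)/(82425 + 84803) = (-607 + 162406)/(82425 + 84803) = 161799/167228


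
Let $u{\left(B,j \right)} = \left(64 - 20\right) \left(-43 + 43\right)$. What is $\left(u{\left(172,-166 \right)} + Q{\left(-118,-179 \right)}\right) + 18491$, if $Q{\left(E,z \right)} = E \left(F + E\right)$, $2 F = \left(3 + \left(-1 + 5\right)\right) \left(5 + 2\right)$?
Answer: $29524$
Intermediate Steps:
$F = \frac{49}{2}$ ($F = \frac{\left(3 + \left(-1 + 5\right)\right) \left(5 + 2\right)}{2} = \frac{\left(3 + 4\right) 7}{2} = \frac{7 \cdot 7}{2} = \frac{1}{2} \cdot 49 = \frac{49}{2} \approx 24.5$)
$u{\left(B,j \right)} = 0$ ($u{\left(B,j \right)} = 44 \cdot 0 = 0$)
$Q{\left(E,z \right)} = E \left(\frac{49}{2} + E\right)$
$\left(u{\left(172,-166 \right)} + Q{\left(-118,-179 \right)}\right) + 18491 = \left(0 + \frac{1}{2} \left(-118\right) \left(49 + 2 \left(-118\right)\right)\right) + 18491 = \left(0 + \frac{1}{2} \left(-118\right) \left(49 - 236\right)\right) + 18491 = \left(0 + \frac{1}{2} \left(-118\right) \left(-187\right)\right) + 18491 = \left(0 + 11033\right) + 18491 = 11033 + 18491 = 29524$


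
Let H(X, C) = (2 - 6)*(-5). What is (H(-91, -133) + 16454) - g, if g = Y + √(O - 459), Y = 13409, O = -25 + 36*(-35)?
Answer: 3065 - 4*I*√109 ≈ 3065.0 - 41.761*I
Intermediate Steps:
H(X, C) = 20 (H(X, C) = -4*(-5) = 20)
O = -1285 (O = -25 - 1260 = -1285)
g = 13409 + 4*I*√109 (g = 13409 + √(-1285 - 459) = 13409 + √(-1744) = 13409 + 4*I*√109 ≈ 13409.0 + 41.761*I)
(H(-91, -133) + 16454) - g = (20 + 16454) - (13409 + 4*I*√109) = 16474 + (-13409 - 4*I*√109) = 3065 - 4*I*√109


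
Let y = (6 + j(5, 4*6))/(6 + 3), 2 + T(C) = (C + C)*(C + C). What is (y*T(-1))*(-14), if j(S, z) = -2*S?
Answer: 112/9 ≈ 12.444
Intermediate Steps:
T(C) = -2 + 4*C² (T(C) = -2 + (C + C)*(C + C) = -2 + (2*C)*(2*C) = -2 + 4*C²)
y = -4/9 (y = (6 - 2*5)/(6 + 3) = (6 - 10)/9 = -4*⅑ = -4/9 ≈ -0.44444)
(y*T(-1))*(-14) = -4*(-2 + 4*(-1)²)/9*(-14) = -4*(-2 + 4*1)/9*(-14) = -4*(-2 + 4)/9*(-14) = -4/9*2*(-14) = -8/9*(-14) = 112/9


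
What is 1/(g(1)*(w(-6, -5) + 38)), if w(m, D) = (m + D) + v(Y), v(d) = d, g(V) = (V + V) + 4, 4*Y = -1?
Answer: 2/321 ≈ 0.0062305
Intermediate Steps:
Y = -1/4 (Y = (1/4)*(-1) = -1/4 ≈ -0.25000)
g(V) = 4 + 2*V (g(V) = 2*V + 4 = 4 + 2*V)
w(m, D) = -1/4 + D + m (w(m, D) = (m + D) - 1/4 = (D + m) - 1/4 = -1/4 + D + m)
1/(g(1)*(w(-6, -5) + 38)) = 1/((4 + 2*1)*((-1/4 - 5 - 6) + 38)) = 1/((4 + 2)*(-45/4 + 38)) = 1/(6*(107/4)) = 1/(321/2) = 2/321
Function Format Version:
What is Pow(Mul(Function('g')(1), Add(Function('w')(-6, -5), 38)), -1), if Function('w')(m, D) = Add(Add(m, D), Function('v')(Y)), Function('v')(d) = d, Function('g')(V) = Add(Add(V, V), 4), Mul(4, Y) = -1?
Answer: Rational(2, 321) ≈ 0.0062305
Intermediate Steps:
Y = Rational(-1, 4) (Y = Mul(Rational(1, 4), -1) = Rational(-1, 4) ≈ -0.25000)
Function('g')(V) = Add(4, Mul(2, V)) (Function('g')(V) = Add(Mul(2, V), 4) = Add(4, Mul(2, V)))
Function('w')(m, D) = Add(Rational(-1, 4), D, m) (Function('w')(m, D) = Add(Add(m, D), Rational(-1, 4)) = Add(Add(D, m), Rational(-1, 4)) = Add(Rational(-1, 4), D, m))
Pow(Mul(Function('g')(1), Add(Function('w')(-6, -5), 38)), -1) = Pow(Mul(Add(4, Mul(2, 1)), Add(Add(Rational(-1, 4), -5, -6), 38)), -1) = Pow(Mul(Add(4, 2), Add(Rational(-45, 4), 38)), -1) = Pow(Mul(6, Rational(107, 4)), -1) = Pow(Rational(321, 2), -1) = Rational(2, 321)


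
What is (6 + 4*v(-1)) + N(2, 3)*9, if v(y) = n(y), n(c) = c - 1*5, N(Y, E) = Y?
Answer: 0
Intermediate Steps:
n(c) = -5 + c (n(c) = c - 5 = -5 + c)
v(y) = -5 + y
(6 + 4*v(-1)) + N(2, 3)*9 = (6 + 4*(-5 - 1)) + 2*9 = (6 + 4*(-6)) + 18 = (6 - 24) + 18 = -18 + 18 = 0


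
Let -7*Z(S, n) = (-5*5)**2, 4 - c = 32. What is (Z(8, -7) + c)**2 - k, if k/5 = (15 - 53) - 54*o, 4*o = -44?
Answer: 537821/49 ≈ 10976.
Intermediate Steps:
o = -11 (o = (1/4)*(-44) = -11)
c = -28 (c = 4 - 1*32 = 4 - 32 = -28)
Z(S, n) = -625/7 (Z(S, n) = -(-5*5)**2/7 = -1/7*(-25)**2 = -1/7*625 = -625/7)
k = 2780 (k = 5*((15 - 53) - 54*(-11)) = 5*(-38 + 594) = 5*556 = 2780)
(Z(8, -7) + c)**2 - k = (-625/7 - 28)**2 - 1*2780 = (-821/7)**2 - 2780 = 674041/49 - 2780 = 537821/49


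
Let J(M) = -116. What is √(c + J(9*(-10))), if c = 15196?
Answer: 2*√3770 ≈ 122.80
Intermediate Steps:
√(c + J(9*(-10))) = √(15196 - 116) = √15080 = 2*√3770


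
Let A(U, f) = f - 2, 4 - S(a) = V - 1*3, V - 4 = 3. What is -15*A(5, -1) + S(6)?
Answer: 45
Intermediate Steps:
V = 7 (V = 4 + 3 = 7)
S(a) = 0 (S(a) = 4 - (7 - 1*3) = 4 - (7 - 3) = 4 - 1*4 = 4 - 4 = 0)
A(U, f) = -2 + f
-15*A(5, -1) + S(6) = -15*(-2 - 1) + 0 = -15*(-3) + 0 = 45 + 0 = 45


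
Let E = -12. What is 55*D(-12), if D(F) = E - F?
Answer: 0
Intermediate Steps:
D(F) = -12 - F
55*D(-12) = 55*(-12 - 1*(-12)) = 55*(-12 + 12) = 55*0 = 0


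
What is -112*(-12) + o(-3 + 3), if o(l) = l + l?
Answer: 1344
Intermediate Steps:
o(l) = 2*l
-112*(-12) + o(-3 + 3) = -112*(-12) + 2*(-3 + 3) = 1344 + 2*0 = 1344 + 0 = 1344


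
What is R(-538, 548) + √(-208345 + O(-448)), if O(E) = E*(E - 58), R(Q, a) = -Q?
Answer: 538 + √18343 ≈ 673.44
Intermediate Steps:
O(E) = E*(-58 + E)
R(-538, 548) + √(-208345 + O(-448)) = -1*(-538) + √(-208345 - 448*(-58 - 448)) = 538 + √(-208345 - 448*(-506)) = 538 + √(-208345 + 226688) = 538 + √18343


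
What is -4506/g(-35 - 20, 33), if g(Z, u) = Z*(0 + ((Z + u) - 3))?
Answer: -4506/1375 ≈ -3.2771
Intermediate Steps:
g(Z, u) = Z*(-3 + Z + u) (g(Z, u) = Z*(0 + (-3 + Z + u)) = Z*(-3 + Z + u))
-4506/g(-35 - 20, 33) = -4506*1/((-35 - 20)*(-3 + (-35 - 20) + 33)) = -4506*(-1/(55*(-3 - 55 + 33))) = -4506/((-55*(-25))) = -4506/1375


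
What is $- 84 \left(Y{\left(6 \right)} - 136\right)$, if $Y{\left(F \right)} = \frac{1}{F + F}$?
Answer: $11417$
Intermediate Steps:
$Y{\left(F \right)} = \frac{1}{2 F}$
$- 84 \left(Y{\left(6 \right)} - 136\right) = - 84 \left(\frac{1}{2 \cdot 6} - 136\right) = - 84 \left(\frac{1}{2} \cdot \frac{1}{6} - 136\right) = - 84 \left(\frac{1}{12} - 136\right) = \left(-84\right) \left(- \frac{1631}{12}\right) = 11417$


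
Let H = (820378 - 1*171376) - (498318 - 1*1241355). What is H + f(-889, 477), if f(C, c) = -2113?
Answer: 1389926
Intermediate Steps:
H = 1392039 (H = (820378 - 171376) - (498318 - 1241355) = 649002 - 1*(-743037) = 649002 + 743037 = 1392039)
H + f(-889, 477) = 1392039 - 2113 = 1389926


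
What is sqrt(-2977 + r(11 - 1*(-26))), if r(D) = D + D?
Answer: I*sqrt(2903) ≈ 53.88*I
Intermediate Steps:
r(D) = 2*D
sqrt(-2977 + r(11 - 1*(-26))) = sqrt(-2977 + 2*(11 - 1*(-26))) = sqrt(-2977 + 2*(11 + 26)) = sqrt(-2977 + 2*37) = sqrt(-2977 + 74) = sqrt(-2903) = I*sqrt(2903)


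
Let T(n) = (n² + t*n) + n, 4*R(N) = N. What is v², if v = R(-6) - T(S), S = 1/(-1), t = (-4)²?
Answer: 841/4 ≈ 210.25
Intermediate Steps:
t = 16
R(N) = N/4
S = -1
T(n) = n² + 17*n (T(n) = (n² + 16*n) + n = n² + 17*n)
v = 29/2 (v = (¼)*(-6) - (-1)*(17 - 1) = -3/2 - (-1)*16 = -3/2 - 1*(-16) = -3/2 + 16 = 29/2 ≈ 14.500)
v² = (29/2)² = 841/4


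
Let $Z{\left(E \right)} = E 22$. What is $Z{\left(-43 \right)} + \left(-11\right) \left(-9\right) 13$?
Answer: $341$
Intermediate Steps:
$Z{\left(E \right)} = 22 E$
$Z{\left(-43 \right)} + \left(-11\right) \left(-9\right) 13 = 22 \left(-43\right) + \left(-11\right) \left(-9\right) 13 = -946 + 99 \cdot 13 = -946 + 1287 = 341$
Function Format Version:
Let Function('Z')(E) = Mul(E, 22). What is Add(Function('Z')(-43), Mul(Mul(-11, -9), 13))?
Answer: 341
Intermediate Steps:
Function('Z')(E) = Mul(22, E)
Add(Function('Z')(-43), Mul(Mul(-11, -9), 13)) = Add(Mul(22, -43), Mul(Mul(-11, -9), 13)) = Add(-946, Mul(99, 13)) = Add(-946, 1287) = 341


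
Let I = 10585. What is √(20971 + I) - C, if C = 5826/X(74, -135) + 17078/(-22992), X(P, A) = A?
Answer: 7569829/172440 + 14*√161 ≈ 221.54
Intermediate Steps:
C = -7569829/172440 (C = 5826/(-135) + 17078/(-22992) = 5826*(-1/135) + 17078*(-1/22992) = -1942/45 - 8539/11496 = -7569829/172440 ≈ -43.898)
√(20971 + I) - C = √(20971 + 10585) - 1*(-7569829/172440) = √31556 + 7569829/172440 = 14*√161 + 7569829/172440 = 7569829/172440 + 14*√161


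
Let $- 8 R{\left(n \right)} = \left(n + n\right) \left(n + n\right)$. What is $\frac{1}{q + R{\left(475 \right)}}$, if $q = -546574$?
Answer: $- \frac{2}{1318773} \approx -1.5166 \cdot 10^{-6}$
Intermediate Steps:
$R{\left(n \right)} = - \frac{n^{2}}{2}$ ($R{\left(n \right)} = - \frac{\left(n + n\right) \left(n + n\right)}{8} = - \frac{2 n 2 n}{8} = - \frac{4 n^{2}}{8} = - \frac{n^{2}}{2}$)
$\frac{1}{q + R{\left(475 \right)}} = \frac{1}{-546574 - \frac{475^{2}}{2}} = \frac{1}{-546574 - \frac{225625}{2}} = \frac{1}{- \frac{1318773}{2}} = - \frac{2}{1318773}$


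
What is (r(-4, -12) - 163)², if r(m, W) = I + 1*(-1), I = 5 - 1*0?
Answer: 25281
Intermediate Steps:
I = 5 (I = 5 + 0 = 5)
r(m, W) = 4 (r(m, W) = 5 + 1*(-1) = 5 - 1 = 4)
(r(-4, -12) - 163)² = (4 - 163)² = (-159)² = 25281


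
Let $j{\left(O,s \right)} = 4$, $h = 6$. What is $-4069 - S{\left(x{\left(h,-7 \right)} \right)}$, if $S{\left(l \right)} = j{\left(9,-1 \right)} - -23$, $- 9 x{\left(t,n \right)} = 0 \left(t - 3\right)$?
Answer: $-4096$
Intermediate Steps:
$x{\left(t,n \right)} = 0$ ($x{\left(t,n \right)} = - \frac{0 \left(t - 3\right)}{9} = - \frac{0 \left(-3 + t\right)}{9} = \left(- \frac{1}{9}\right) 0 = 0$)
$S{\left(l \right)} = 27$ ($S{\left(l \right)} = 4 - -23 = 4 + 23 = 27$)
$-4069 - S{\left(x{\left(h,-7 \right)} \right)} = -4069 - 27 = -4096$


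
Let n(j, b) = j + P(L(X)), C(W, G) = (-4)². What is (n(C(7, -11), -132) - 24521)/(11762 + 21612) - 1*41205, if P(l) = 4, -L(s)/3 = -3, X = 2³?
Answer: -1375200171/33374 ≈ -41206.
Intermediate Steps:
X = 8
L(s) = 9 (L(s) = -3*(-3) = 9)
C(W, G) = 16
n(j, b) = 4 + j (n(j, b) = j + 4 = 4 + j)
(n(C(7, -11), -132) - 24521)/(11762 + 21612) - 1*41205 = ((4 + 16) - 24521)/(11762 + 21612) - 1*41205 = (20 - 24521)/33374 - 41205 = -24501*1/33374 - 41205 = -24501/33374 - 41205 = -1375200171/33374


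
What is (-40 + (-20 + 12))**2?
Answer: 2304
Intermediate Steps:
(-40 + (-20 + 12))**2 = (-40 - 8)**2 = (-48)**2 = 2304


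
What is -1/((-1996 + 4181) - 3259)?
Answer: 1/1074 ≈ 0.00093110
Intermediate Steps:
-1/((-1996 + 4181) - 3259) = -1/(2185 - 3259) = -1/(-1074) = -1*(-1/1074) = 1/1074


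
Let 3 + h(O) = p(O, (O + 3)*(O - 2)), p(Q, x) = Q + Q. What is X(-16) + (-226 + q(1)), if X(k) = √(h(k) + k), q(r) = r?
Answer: -225 + I*√51 ≈ -225.0 + 7.1414*I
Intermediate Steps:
p(Q, x) = 2*Q
h(O) = -3 + 2*O
X(k) = √(-3 + 3*k) (X(k) = √((-3 + 2*k) + k) = √(-3 + 3*k))
X(-16) + (-226 + q(1)) = √(-3 + 3*(-16)) + (-226 + 1) = √(-3 - 48) - 225 = √(-51) - 225 = I*√51 - 225 = -225 + I*√51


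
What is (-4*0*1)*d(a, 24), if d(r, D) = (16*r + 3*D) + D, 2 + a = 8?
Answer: 0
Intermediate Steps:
a = 6 (a = -2 + 8 = 6)
d(r, D) = 4*D + 16*r (d(r, D) = (3*D + 16*r) + D = 4*D + 16*r)
(-4*0*1)*d(a, 24) = (-4*0*1)*(4*24 + 16*6) = (0*1)*(96 + 96) = 0*192 = 0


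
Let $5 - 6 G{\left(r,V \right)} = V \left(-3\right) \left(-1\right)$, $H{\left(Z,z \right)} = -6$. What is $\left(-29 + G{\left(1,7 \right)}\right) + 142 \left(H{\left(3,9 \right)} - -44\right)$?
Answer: $\frac{16093}{3} \approx 5364.3$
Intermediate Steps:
$G{\left(r,V \right)} = \frac{5}{6} - \frac{V}{2}$ ($G{\left(r,V \right)} = \frac{5}{6} - \frac{V \left(-3\right) \left(-1\right)}{6} = \frac{5}{6} - \frac{- 3 V \left(-1\right)}{6} = \frac{5}{6} - \frac{3 V}{6} = \frac{5}{6} - \frac{V}{2}$)
$\left(-29 + G{\left(1,7 \right)}\right) + 142 \left(H{\left(3,9 \right)} - -44\right) = \left(-29 + \left(\frac{5}{6} - \frac{7}{2}\right)\right) + 142 \left(-6 - -44\right) = \left(-29 + \left(\frac{5}{6} - \frac{7}{2}\right)\right) + 142 \left(-6 + 44\right) = \left(-29 - \frac{8}{3}\right) + 142 \cdot 38 = - \frac{95}{3} + 5396 = \frac{16093}{3}$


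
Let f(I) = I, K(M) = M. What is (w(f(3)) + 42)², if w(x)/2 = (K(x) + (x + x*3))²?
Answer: 242064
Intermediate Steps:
w(x) = 50*x² (w(x) = 2*(x + (x + x*3))² = 2*(x + (x + 3*x))² = 2*(x + 4*x)² = 2*(5*x)² = 2*(25*x²) = 50*x²)
(w(f(3)) + 42)² = (50*3² + 42)² = (50*9 + 42)² = (450 + 42)² = 492² = 242064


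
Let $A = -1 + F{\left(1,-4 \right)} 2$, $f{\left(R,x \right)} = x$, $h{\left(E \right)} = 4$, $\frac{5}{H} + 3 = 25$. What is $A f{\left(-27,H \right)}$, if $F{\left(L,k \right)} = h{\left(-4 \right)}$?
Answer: $\frac{35}{22} \approx 1.5909$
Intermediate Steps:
$H = \frac{5}{22}$ ($H = \frac{5}{-3 + 25} = \frac{5}{22} \approx 0.22727$)
$F{\left(L,k \right)} = 4$
$A = 7$ ($A = -1 + 4 \cdot 2 = -1 + 8 = 7$)
$A f{\left(-27,H \right)} = 7 \cdot \frac{5}{22} = \frac{35}{22}$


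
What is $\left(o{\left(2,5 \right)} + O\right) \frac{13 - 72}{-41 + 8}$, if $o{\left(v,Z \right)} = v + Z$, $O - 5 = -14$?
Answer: $- \frac{118}{33} \approx -3.5758$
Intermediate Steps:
$O = -9$ ($O = 5 - 14 = -9$)
$o{\left(v,Z \right)} = Z + v$
$\left(o{\left(2,5 \right)} + O\right) \frac{13 - 72}{-41 + 8} = \left(\left(5 + 2\right) - 9\right) \frac{13 - 72}{-41 + 8} = \left(7 - 9\right) \left(- \frac{59}{-33}\right) = - 2 \left(\left(-59\right) \left(- \frac{1}{33}\right)\right) = \left(-2\right) \frac{59}{33} = - \frac{118}{33}$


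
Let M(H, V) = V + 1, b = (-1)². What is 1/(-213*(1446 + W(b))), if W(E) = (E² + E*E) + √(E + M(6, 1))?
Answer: -1448/446597313 + √3/446597313 ≈ -3.2384e-6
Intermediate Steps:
b = 1
M(H, V) = 1 + V
W(E) = √(2 + E) + 2*E² (W(E) = (E² + E*E) + √(E + (1 + 1)) = (E² + E²) + √(E + 2) = 2*E² + √(2 + E) = √(2 + E) + 2*E²)
1/(-213*(1446 + W(b))) = 1/(-213*(1446 + (√(2 + 1) + 2*1²))) = 1/(-213*(1446 + (√3 + 2*1))) = 1/(-213*(1446 + (√3 + 2))) = 1/(-213*(1446 + (2 + √3))) = 1/(-213*(1448 + √3)) = 1/(-308424 - 213*√3)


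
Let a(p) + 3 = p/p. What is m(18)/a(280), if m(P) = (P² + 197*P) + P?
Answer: -1944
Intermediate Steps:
a(p) = -2 (a(p) = -3 + p/p = -3 + 1 = -2)
m(P) = P² + 198*P
m(18)/a(280) = (18*(198 + 18))/(-2) = (18*216)*(-½) = 3888*(-½) = -1944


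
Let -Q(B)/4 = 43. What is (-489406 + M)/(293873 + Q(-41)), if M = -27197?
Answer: -516603/293701 ≈ -1.7589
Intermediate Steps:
Q(B) = -172 (Q(B) = -4*43 = -172)
(-489406 + M)/(293873 + Q(-41)) = (-489406 - 27197)/(293873 - 172) = -516603/293701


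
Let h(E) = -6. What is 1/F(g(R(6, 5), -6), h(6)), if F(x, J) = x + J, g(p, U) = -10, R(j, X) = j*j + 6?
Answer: -1/16 ≈ -0.062500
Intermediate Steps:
R(j, X) = 6 + j² (R(j, X) = j² + 6 = 6 + j²)
F(x, J) = J + x
1/F(g(R(6, 5), -6), h(6)) = 1/(-6 - 10) = 1/(-16) = -1/16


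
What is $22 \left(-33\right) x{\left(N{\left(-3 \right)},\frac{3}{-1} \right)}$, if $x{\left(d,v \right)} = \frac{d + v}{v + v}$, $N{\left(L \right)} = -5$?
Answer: $-968$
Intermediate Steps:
$x{\left(d,v \right)} = \frac{d + v}{2 v}$
$22 \left(-33\right) x{\left(N{\left(-3 \right)},\frac{3}{-1} \right)} = 22 \left(-33\right) \frac{-5 + \frac{3}{-1}}{2 \frac{3}{-1}} = - 726 \frac{-5 + 3 \left(-1\right)}{2 \cdot 3 \left(-1\right)} = - 726 \frac{-5 - 3}{2 \left(-3\right)} = - 726 \cdot \frac{1}{2} \left(- \frac{1}{3}\right) \left(-8\right) = \left(-726\right) \frac{4}{3} = -968$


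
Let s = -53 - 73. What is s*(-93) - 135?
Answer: 11583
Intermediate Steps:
s = -126
s*(-93) - 135 = -126*(-93) - 135 = 11718 - 135 = 11583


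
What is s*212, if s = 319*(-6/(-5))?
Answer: 405768/5 ≈ 81154.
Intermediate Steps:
s = 1914/5 (s = 319*(-6*(-1/5)) = 319*(6/5) = 1914/5 ≈ 382.80)
s*212 = (1914/5)*212 = 405768/5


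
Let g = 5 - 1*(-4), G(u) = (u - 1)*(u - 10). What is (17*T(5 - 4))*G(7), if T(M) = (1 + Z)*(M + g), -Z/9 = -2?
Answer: -58140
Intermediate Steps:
Z = 18 (Z = -9*(-2) = 18)
G(u) = (-1 + u)*(-10 + u)
g = 9 (g = 5 + 4 = 9)
T(M) = 171 + 19*M (T(M) = (1 + 18)*(M + 9) = 19*(9 + M) = 171 + 19*M)
(17*T(5 - 4))*G(7) = (17*(171 + 19*(5 - 4)))*(10 + 7**2 - 11*7) = (17*(171 + 19*1))*(10 + 49 - 77) = (17*(171 + 19))*(-18) = (17*190)*(-18) = 3230*(-18) = -58140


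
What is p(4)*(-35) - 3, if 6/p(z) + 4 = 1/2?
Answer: 57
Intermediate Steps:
p(z) = -12/7 (p(z) = 6/(-4 + 1/2) = 6/(-7/2) = 6*(-2/7) = -12/7)
p(4)*(-35) - 3 = -12/7*(-35) - 3 = 60 - 3 = 57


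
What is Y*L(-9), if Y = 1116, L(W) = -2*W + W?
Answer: 10044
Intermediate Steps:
L(W) = -W
Y*L(-9) = 1116*(-1*(-9)) = 1116*9 = 10044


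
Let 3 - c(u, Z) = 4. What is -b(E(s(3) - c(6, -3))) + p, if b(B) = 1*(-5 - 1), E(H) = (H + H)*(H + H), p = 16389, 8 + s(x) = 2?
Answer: 16395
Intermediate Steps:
c(u, Z) = -1 (c(u, Z) = 3 - 1*4 = 3 - 4 = -1)
s(x) = -6 (s(x) = -8 + 2 = -6)
E(H) = 4*H² (E(H) = (2*H)*(2*H) = 4*H²)
b(B) = -6 (b(B) = 1*(-6) = -6)
-b(E(s(3) - c(6, -3))) + p = -1*(-6) + 16389 = 6 + 16389 = 16395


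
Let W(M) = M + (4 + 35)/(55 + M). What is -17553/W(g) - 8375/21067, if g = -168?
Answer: 13875615046/133585847 ≈ 103.87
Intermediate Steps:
W(M) = M + 39/(55 + M)
-17553/W(g) - 8375/21067 = -17553*(55 - 168)/(39 + (-168)² + 55*(-168)) - 8375/21067 = -17553*(-113/(39 + 28224 - 9240)) - 8375*1/21067 = -17553/((-1/113*19023)) - 8375/21067 = -17553/(-19023/113) - 8375/21067 = -17553*(-113/19023) - 8375/21067 = 661163/6341 - 8375/21067 = 13875615046/133585847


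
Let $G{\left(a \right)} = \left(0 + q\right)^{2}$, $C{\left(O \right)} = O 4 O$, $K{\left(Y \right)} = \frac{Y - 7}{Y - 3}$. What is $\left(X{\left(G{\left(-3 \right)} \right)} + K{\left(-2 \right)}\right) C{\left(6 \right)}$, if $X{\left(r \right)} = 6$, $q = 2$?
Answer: $\frac{5616}{5} \approx 1123.2$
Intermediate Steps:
$K{\left(Y \right)} = \frac{-7 + Y}{-3 + Y}$
$C{\left(O \right)} = 4 O^{2}$ ($C{\left(O \right)} = 4 O O = 4 O^{2}$)
$G{\left(a \right)} = 4$ ($G{\left(a \right)} = \left(0 + 2\right)^{2} = 2^{2} = 4$)
$\left(X{\left(G{\left(-3 \right)} \right)} + K{\left(-2 \right)}\right) C{\left(6 \right)} = \left(6 + \frac{-7 - 2}{-3 - 2}\right) 4 \cdot 6^{2} = \left(6 + \frac{1}{-5} \left(-9\right)\right) 4 \cdot 36 = \left(6 - - \frac{9}{5}\right) 144 = \left(6 + \frac{9}{5}\right) 144 = \frac{39}{5} \cdot 144 = \frac{5616}{5}$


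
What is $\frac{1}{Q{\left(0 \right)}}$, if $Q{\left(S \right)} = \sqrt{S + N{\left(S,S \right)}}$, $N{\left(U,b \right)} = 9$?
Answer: $\frac{1}{3} \approx 0.33333$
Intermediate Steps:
$Q{\left(S \right)} = \sqrt{9 + S}$ ($Q{\left(S \right)} = \sqrt{S + 9} = \sqrt{9 + S}$)
$\frac{1}{Q{\left(0 \right)}} = \frac{1}{\sqrt{9 + 0}} = \frac{1}{\sqrt{9}} = \frac{1}{3}$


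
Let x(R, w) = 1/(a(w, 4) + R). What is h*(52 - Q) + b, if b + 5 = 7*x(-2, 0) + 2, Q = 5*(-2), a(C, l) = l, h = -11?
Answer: -1363/2 ≈ -681.50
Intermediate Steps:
Q = -10
x(R, w) = 1/(4 + R)
b = 1/2 (b = -5 + (7/(4 - 2) + 2) = -5 + (7/2 + 2) = -5 + 11/2 = 1/2 ≈ 0.50000)
h*(52 - Q) + b = -11*(52 - 1*(-10)) + 1/2 = -11*(52 + 10) + 1/2 = -11*62 + 1/2 = -682 + 1/2 = -1363/2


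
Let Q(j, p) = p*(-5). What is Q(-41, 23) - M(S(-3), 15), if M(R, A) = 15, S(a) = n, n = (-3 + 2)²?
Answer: -130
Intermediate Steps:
n = 1 (n = (-1)² = 1)
S(a) = 1
Q(j, p) = -5*p
Q(-41, 23) - M(S(-3), 15) = -5*23 - 1*15 = -115 - 15 = -130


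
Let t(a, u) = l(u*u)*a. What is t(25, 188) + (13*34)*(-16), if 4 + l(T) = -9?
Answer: -7397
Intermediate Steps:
l(T) = -13 (l(T) = -4 - 9 = -13)
t(a, u) = -13*a
t(25, 188) + (13*34)*(-16) = -13*25 + (13*34)*(-16) = -325 + 442*(-16) = -325 - 7072 = -7397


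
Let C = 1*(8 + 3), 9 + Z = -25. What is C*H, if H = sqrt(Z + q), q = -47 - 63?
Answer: 132*I ≈ 132.0*I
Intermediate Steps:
Z = -34 (Z = -9 - 25 = -34)
q = -110
C = 11 (C = 1*11 = 11)
H = 12*I (H = sqrt(-34 - 110) = sqrt(-144) = 12*I ≈ 12.0*I)
C*H = 11*(12*I) = 132*I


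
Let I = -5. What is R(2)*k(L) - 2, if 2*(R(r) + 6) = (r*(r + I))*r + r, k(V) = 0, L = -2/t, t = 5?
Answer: -2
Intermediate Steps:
L = -2/5 ≈ -0.40000
R(r) = -6 + r/2 + r**2*(-5 + r)/2 (R(r) = -6 + ((r*(r - 5))*r + r)/2 = -6 + ((r*(-5 + r))*r + r)/2 = -6 + (r**2*(-5 + r) + r)/2 = -6 + (r + r**2*(-5 + r))/2 = -6 + (r/2 + r**2*(-5 + r)/2) = -6 + r/2 + r**2*(-5 + r)/2)
R(2)*k(L) - 2 = (-6 + (1/2)*2 + (1/2)*2**3 - 5/2*2**2)*0 - 2 = (-6 + 1 + (1/2)*8 - 5/2*4)*0 - 2 = (-6 + 1 + 4 - 10)*0 - 2 = -11*0 - 2 = 0 - 2 = -2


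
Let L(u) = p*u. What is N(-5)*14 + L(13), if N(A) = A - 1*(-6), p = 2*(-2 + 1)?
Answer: -12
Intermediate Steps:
p = -2 (p = 2*(-1) = -2)
L(u) = -2*u
N(A) = 6 + A (N(A) = A + 6 = 6 + A)
N(-5)*14 + L(13) = (6 - 5)*14 - 2*13 = 1*14 - 26 = 14 - 26 = -12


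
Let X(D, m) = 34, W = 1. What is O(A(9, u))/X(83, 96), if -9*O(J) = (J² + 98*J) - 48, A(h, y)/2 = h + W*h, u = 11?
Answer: -796/51 ≈ -15.608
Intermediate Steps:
A(h, y) = 4*h (A(h, y) = 2*(h + 1*h) = 2*(h + h) = 2*(2*h) = 4*h)
O(J) = 16/3 - 98*J/9 - J²/9 (O(J) = -((J² + 98*J) - 48)/9 = -(-48 + J² + 98*J)/9 = 16/3 - 98*J/9 - J²/9)
O(A(9, u))/X(83, 96) = (16/3 - 392*9/9 - (4*9)²/9)/34 = (16/3 - 98/9*36 - ⅑*36²)*(1/34) = (16/3 - 392 - ⅑*1296)*(1/34) = (16/3 - 392 - 144)*(1/34) = -1592/3*1/34 = -796/51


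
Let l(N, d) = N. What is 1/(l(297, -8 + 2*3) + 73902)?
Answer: 1/74199 ≈ 1.3477e-5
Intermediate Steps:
1/(l(297, -8 + 2*3) + 73902) = 1/(297 + 73902) = 1/74199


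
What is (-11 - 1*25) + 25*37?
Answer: 889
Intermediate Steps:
(-11 - 1*25) + 25*37 = (-11 - 25) + 925 = -36 + 925 = 889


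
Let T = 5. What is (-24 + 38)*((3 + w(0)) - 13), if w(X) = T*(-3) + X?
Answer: -350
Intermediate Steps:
w(X) = -15 + X (w(X) = 5*(-3) + X = -15 + X)
(-24 + 38)*((3 + w(0)) - 13) = (-24 + 38)*((3 + (-15 + 0)) - 13) = 14*((3 - 15) - 13) = 14*(-12 - 13) = 14*(-25) = -350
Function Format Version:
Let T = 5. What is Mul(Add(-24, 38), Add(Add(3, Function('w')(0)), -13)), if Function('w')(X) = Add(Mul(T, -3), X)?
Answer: -350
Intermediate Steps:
Function('w')(X) = Add(-15, X) (Function('w')(X) = Add(Mul(5, -3), X) = Add(-15, X))
Mul(Add(-24, 38), Add(Add(3, Function('w')(0)), -13)) = Mul(Add(-24, 38), Add(Add(3, Add(-15, 0)), -13)) = Mul(14, Add(Add(3, -15), -13)) = Mul(14, Add(-12, -13)) = Mul(14, -25) = -350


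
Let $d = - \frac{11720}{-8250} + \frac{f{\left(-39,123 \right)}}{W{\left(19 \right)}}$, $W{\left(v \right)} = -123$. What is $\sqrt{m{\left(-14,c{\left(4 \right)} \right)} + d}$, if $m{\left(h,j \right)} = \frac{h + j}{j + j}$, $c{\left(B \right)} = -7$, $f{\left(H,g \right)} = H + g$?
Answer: $\frac{\sqrt{409631574}}{13530} \approx 1.4959$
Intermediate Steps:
$m{\left(h,j \right)} = \frac{h + j}{2 j}$
$d = \frac{24952}{33825}$ ($d = - \frac{11720}{-8250} + \frac{-39 + 123}{-123} = \left(-11720\right) \left(- \frac{1}{8250}\right) + 84 \left(- \frac{1}{123}\right) = \frac{1172}{825} - \frac{28}{41} = \frac{24952}{33825} \approx 0.73768$)
$\sqrt{m{\left(-14,c{\left(4 \right)} \right)} + d} = \sqrt{\frac{-14 - 7}{2 \left(-7\right)} + \frac{24952}{33825}} = \sqrt{\frac{1}{2} \left(- \frac{1}{7}\right) \left(-21\right) + \frac{24952}{33825}} = \sqrt{\frac{3}{2} + \frac{24952}{33825}} = \sqrt{\frac{151379}{67650}} = \frac{\sqrt{409631574}}{13530}$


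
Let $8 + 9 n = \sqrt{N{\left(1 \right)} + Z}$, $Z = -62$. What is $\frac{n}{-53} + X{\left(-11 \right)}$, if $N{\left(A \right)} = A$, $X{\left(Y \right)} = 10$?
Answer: $\frac{4778}{477} - \frac{i \sqrt{61}}{477} \approx 10.017 - 0.016374 i$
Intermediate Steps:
$n = - \frac{8}{9} + \frac{i \sqrt{61}}{9}$ ($n = - \frac{8}{9} + \frac{\sqrt{1 - 62}}{9} = - \frac{8}{9} + \frac{\sqrt{-61}}{9} = - \frac{8}{9} + \frac{i \sqrt{61}}{9} \approx -0.88889 + 0.86781 i$)
$\frac{n}{-53} + X{\left(-11 \right)} = \frac{- \frac{8}{9} + \frac{i \sqrt{61}}{9}}{-53} + 10 = - \frac{- \frac{8}{9} + \frac{i \sqrt{61}}{9}}{53} + 10 = \left(\frac{8}{477} - \frac{i \sqrt{61}}{477}\right) + 10 = \frac{4778}{477} - \frac{i \sqrt{61}}{477}$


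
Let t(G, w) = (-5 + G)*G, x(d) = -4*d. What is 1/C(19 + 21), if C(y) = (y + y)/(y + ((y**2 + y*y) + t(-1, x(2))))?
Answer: 1623/40 ≈ 40.575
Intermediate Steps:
t(G, w) = G*(-5 + G)
C(y) = 2*y/(6 + y + 2*y**2) (C(y) = (y + y)/(y + ((y**2 + y*y) - (-5 - 1))) = (2*y)/(y + ((y**2 + y**2) - 1*(-6))) = (2*y)/(y + (2*y**2 + 6)) = (2*y)/(y + (6 + 2*y**2)) = (2*y)/(6 + y + 2*y**2) = 2*y/(6 + y + 2*y**2))
1/C(19 + 21) = 1/(2*(19 + 21)/(6 + (19 + 21) + 2*(19 + 21)**2)) = 1/(2*40/(6 + 40 + 2*40**2)) = 1/(2*40/(6 + 40 + 2*1600)) = 1/(2*40/(6 + 40 + 3200)) = 1/(2*40/3246) = 1/(2*40*(1/3246)) = 1/(40/1623) = 1623/40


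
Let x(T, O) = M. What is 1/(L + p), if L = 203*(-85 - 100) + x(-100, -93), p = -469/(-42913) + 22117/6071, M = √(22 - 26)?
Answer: -15081239022944601715/566320826473186968362789 - 803232939635282*I/566320826473186968362789 ≈ -2.663e-5 - 1.4183e-9*I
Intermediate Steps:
M = 2*I (M = √(-4) = 2*I ≈ 2.0*I)
x(T, O) = 2*I
p = 73227240/20040371 (p = -469*(-1/42913) + 22117*(1/6071) = 469/42913 + 22117/6071 = 73227240/20040371 ≈ 3.6540)
L = -37555 + 2*I (L = 203*(-85 - 100) + 2*I = 203*(-185) + 2*I = -37555 + 2*I ≈ -37555.0 + 2.0*I)
1/(L + p) = 1/((-37555 + 2*I) + 73227240/20040371) = 1/(-752542905665/20040371 + 2*I) = 401616469817641*(-752542905665/20040371 - 2*I)/566320826473186968362789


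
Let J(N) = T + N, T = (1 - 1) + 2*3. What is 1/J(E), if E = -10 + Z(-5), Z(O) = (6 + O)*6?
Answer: ½ ≈ 0.50000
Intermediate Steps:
Z(O) = 36 + 6*O
T = 6 (T = 0 + 6 = 6)
E = -4 (E = -10 + (36 + 6*(-5)) = -10 + (36 - 30) = -10 + 6 = -4)
J(N) = 6 + N
1/J(E) = 1/(6 - 4) = 1/2 = ½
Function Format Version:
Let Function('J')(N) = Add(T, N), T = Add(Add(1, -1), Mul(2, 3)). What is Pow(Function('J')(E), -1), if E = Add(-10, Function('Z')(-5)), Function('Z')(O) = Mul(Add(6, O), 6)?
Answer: Rational(1, 2) ≈ 0.50000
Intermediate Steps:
Function('Z')(O) = Add(36, Mul(6, O))
T = 6 (T = Add(0, 6) = 6)
E = -4 (E = Add(-10, Add(36, Mul(6, -5))) = Add(-10, Add(36, -30)) = Add(-10, 6) = -4)
Function('J')(N) = Add(6, N)
Pow(Function('J')(E), -1) = Pow(Add(6, -4), -1) = Pow(2, -1) = Rational(1, 2)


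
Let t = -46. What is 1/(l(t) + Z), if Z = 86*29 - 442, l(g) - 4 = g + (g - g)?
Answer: 1/2010 ≈ 0.00049751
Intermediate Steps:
l(g) = 4 + g (l(g) = 4 + (g + (g - g)) = 4 + (g + 0) = 4 + g)
Z = 2052 (Z = 2494 - 442 = 2052)
1/(l(t) + Z) = 1/((4 - 46) + 2052) = 1/(-42 + 2052) = 1/2010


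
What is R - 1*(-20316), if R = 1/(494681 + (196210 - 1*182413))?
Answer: 10330239049/508478 ≈ 20316.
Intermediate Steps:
R = 1/508478 (R = 1/(494681 + (196210 - 182413)) = 1/(494681 + 13797) = 1/508478 ≈ 1.9667e-6)
R - 1*(-20316) = 1/508478 - 1*(-20316) = 1/508478 + 20316 = 10330239049/508478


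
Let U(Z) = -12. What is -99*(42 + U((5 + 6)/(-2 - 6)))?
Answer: -2970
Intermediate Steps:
-99*(42 + U((5 + 6)/(-2 - 6))) = -99*(42 - 12) = -99*30 = -2970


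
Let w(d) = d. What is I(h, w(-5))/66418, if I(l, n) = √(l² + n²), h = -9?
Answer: √106/66418 ≈ 0.00015501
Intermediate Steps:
I(h, w(-5))/66418 = √((-9)² + (-5)²)/66418 = √(81 + 25)*(1/66418) = √106*(1/66418) = √106/66418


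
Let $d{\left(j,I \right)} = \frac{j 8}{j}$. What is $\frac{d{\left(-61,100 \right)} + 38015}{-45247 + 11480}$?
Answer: $- \frac{38023}{33767} \approx -1.126$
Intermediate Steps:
$d{\left(j,I \right)} = 8$ ($d{\left(j,I \right)} = \frac{8 j}{j} = 8$)
$\frac{d{\left(-61,100 \right)} + 38015}{-45247 + 11480} = \frac{8 + 38015}{-45247 + 11480} = \frac{38023}{-33767} = 38023 \left(- \frac{1}{33767}\right) = - \frac{38023}{33767}$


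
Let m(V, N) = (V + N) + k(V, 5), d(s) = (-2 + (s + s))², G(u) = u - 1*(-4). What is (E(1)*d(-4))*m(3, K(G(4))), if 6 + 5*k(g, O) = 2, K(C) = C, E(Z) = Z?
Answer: 1020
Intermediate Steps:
G(u) = 4 + u (G(u) = u + 4 = 4 + u)
k(g, O) = -⅘ (k(g, O) = -6/5 + (⅕)*2 = -6/5 + ⅖ = -⅘)
d(s) = (-2 + 2*s)²
m(V, N) = -⅘ + N + V (m(V, N) = (V + N) - ⅘ = (N + V) - ⅘ = -⅘ + N + V)
(E(1)*d(-4))*m(3, K(G(4))) = (1*(4*(-1 - 4)²))*(-⅘ + (4 + 4) + 3) = (1*(4*(-5)²))*(-⅘ + 8 + 3) = (1*(4*25))*(51/5) = (1*100)*(51/5) = 100*(51/5) = 1020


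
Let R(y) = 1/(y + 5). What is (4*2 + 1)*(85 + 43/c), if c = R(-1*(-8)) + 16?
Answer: 164916/209 ≈ 789.07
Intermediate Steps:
R(y) = 1/(5 + y)
c = 209/13 (c = 1/(5 - 1*(-8)) + 16 = 1/(5 + 8) + 16 = 1/13 + 16 = 209/13 ≈ 16.077)
(4*2 + 1)*(85 + 43/c) = (4*2 + 1)*(85 + 43/(209/13)) = (8 + 1)*(85 + 43*(13/209)) = 9*(85 + 559/209) = 9*(18324/209) = 164916/209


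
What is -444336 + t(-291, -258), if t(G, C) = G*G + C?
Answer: -359913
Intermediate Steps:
t(G, C) = C + G² (t(G, C) = G² + C = C + G²)
-444336 + t(-291, -258) = -444336 + (-258 + (-291)²) = -444336 + (-258 + 84681) = -444336 + 84423 = -359913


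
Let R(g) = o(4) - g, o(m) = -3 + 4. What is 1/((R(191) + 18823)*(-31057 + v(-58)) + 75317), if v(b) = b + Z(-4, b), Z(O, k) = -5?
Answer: -1/579783643 ≈ -1.7248e-9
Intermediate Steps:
o(m) = 1
R(g) = 1 - g
v(b) = -5 + b (v(b) = b - 5 = -5 + b)
1/((R(191) + 18823)*(-31057 + v(-58)) + 75317) = 1/(((1 - 1*191) + 18823)*(-31057 + (-5 - 58)) + 75317) = 1/(((1 - 191) + 18823)*(-31057 - 63) + 75317) = 1/((-190 + 18823)*(-31120) + 75317) = 1/(18633*(-31120) + 75317) = 1/(-579858960 + 75317) = 1/(-579783643) = -1/579783643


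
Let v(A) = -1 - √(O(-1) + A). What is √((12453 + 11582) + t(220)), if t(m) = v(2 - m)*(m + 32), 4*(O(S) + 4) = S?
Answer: √(23783 - 126*I*√889) ≈ 154.69 - 12.143*I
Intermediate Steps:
O(S) = -4 + S/4
v(A) = -1 - √(-17/4 + A) (v(A) = -1 - √((-4 + (¼)*(-1)) + A) = -1 - √((-4 - ¼) + A) = -1 - √(-17/4 + A))
t(m) = (-1 - √(-9 - 4*m)/2)*(32 + m) (t(m) = (-1 - √(-17 + 4*(2 - m))/2)*(m + 32) = (-1 - √(-17 + (8 - 4*m))/2)*(32 + m) = (-1 - √(-9 - 4*m)/2)*(32 + m))
√((12453 + 11582) + t(220)) = √((12453 + 11582) - (2 + √(-9 - 4*220))*(32 + 220)/2) = √(24035 - ½*(2 + √(-9 - 880))*252) = √(24035 - ½*(2 + √(-889))*252) = √(24035 - ½*(2 + I*√889)*252) = √(24035 + (-252 - 126*I*√889)) = √(23783 - 126*I*√889)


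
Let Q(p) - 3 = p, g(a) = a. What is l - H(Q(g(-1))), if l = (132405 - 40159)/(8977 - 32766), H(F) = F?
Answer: -139824/23789 ≈ -5.8777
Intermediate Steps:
Q(p) = 3 + p
l = -92246/23789 (l = 92246/(-23789) = 92246*(-1/23789) = -92246/23789 ≈ -3.8777)
l - H(Q(g(-1))) = -92246/23789 - (3 - 1) = -92246/23789 - 1*2 = -92246/23789 - 2 = -139824/23789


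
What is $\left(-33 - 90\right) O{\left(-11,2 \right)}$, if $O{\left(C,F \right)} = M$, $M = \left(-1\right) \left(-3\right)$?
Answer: $-369$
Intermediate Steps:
$M = 3$
$O{\left(C,F \right)} = 3$
$\left(-33 - 90\right) O{\left(-11,2 \right)} = \left(-33 - 90\right) 3 = \left(-123\right) 3 = -369$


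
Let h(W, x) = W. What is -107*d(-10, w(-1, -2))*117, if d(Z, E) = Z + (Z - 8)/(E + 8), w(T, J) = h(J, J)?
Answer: 162747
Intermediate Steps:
w(T, J) = J
d(Z, E) = Z + (-8 + Z)/(8 + E)
-107*d(-10, w(-1, -2))*117 = -107*(-8 + 9*(-10) - 2*(-10))/(8 - 2)*117 = -107*(-8 - 90 + 20)/6*117 = -107*(-78)/6*117 = -107*(-13)*117 = 1391*117 = 162747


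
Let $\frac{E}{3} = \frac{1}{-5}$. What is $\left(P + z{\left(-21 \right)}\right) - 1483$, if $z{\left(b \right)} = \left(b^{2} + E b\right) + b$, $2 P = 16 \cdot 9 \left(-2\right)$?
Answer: $- \frac{5972}{5} \approx -1194.4$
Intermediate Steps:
$E = - \frac{3}{5}$ ($E = \frac{3}{-5} = 3 \left(- \frac{1}{5}\right) = - \frac{3}{5} \approx -0.6$)
$P = -144$ ($P = \frac{16 \cdot 9 \left(-2\right)}{2} = \frac{144 \left(-2\right)}{2} = \frac{1}{2} \left(-288\right) = -144$)
$z{\left(b \right)} = b^{2} + \frac{2 b}{5}$ ($z{\left(b \right)} = \left(b^{2} - \frac{3 b}{5}\right) + b = b^{2} + \frac{2 b}{5}$)
$\left(P + z{\left(-21 \right)}\right) - 1483 = \left(-144 + \frac{1}{5} \left(-21\right) \left(2 + 5 \left(-21\right)\right)\right) - 1483 = \left(-144 + \frac{1}{5} \left(-21\right) \left(2 - 105\right)\right) - 1483 = \left(-144 + \frac{1}{5} \left(-21\right) \left(-103\right)\right) - 1483 = \left(-144 + \frac{2163}{5}\right) - 1483 = \frac{1443}{5} - 1483 = - \frac{5972}{5}$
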